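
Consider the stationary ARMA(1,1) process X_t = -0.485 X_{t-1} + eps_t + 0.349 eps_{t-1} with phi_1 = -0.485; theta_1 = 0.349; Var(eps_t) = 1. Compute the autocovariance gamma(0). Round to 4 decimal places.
\gamma(0) = 1.0242

Multiply the model equation by X_{t-k} and take expectations. With theta_0 = psi_0 = 1 and psi_j the MA(infinity) weights, this gives
  gamma(k) - sum_i phi_i gamma(k-i) = c_k,
  c_k = sigma^2 * sum_{j=k..q} theta_j psi_{j-k}   (c_k = 0 for k > q),
using gamma(-m) = gamma(m).
psi-weights needed (psi_j = theta_j + sum_i phi_i psi_{j-i}):
  psi_1 = theta_1 + phi_1 = 0.349 + (-0.485) = -0.136
Right-hand sides:
  c_0 = sigma^2 (1 + theta_1 psi_1) = 1 * (1 + (0.349)(-0.136)) = 1 * 0.952536 = 0.952536
  c_1 = sigma^2 theta_1 = 1 * (0.349) = 0.349
  c_2 = 0
Equations for k = 0 and k = 1 (AR order 1):
  gamma(0) = phi_1 gamma(1) + c_0
  gamma(1) = phi_1 gamma(0) + c_1
Substituting the second into the first: gamma(0) (1 - phi_1^2) = c_0 + phi_1 c_1, so
  gamma(0) = (c_0 + phi_1 c_1) / (1 - phi_1^2) = (0.952536 + (-0.485)(0.349)) / (1 - (-0.485)^2) = 0.783271 / 0.764775 = 1.024185.
Therefore gamma(0) = 1.0242 (to 4 decimal places).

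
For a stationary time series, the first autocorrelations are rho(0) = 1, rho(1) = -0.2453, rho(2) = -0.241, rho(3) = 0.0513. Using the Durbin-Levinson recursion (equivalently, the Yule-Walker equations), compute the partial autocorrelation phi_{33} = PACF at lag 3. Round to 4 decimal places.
\phi_{33} = -0.1249

The PACF at lag k is phi_{kk}, the last component of the solution
to the Yule-Walker system G_k phi = r_k where
  (G_k)_{ij} = rho(|i - j|), (r_k)_i = rho(i), i,j = 1..k.
Equivalently, Durbin-Levinson gives phi_{kk} iteratively:
  phi_{11} = rho(1)
  phi_{kk} = [rho(k) - sum_{j=1..k-1} phi_{k-1,j} rho(k-j)]
            / [1 - sum_{j=1..k-1} phi_{k-1,j} rho(j)],
  phi_{k,j} = phi_{k-1,j} - phi_{kk} phi_{k-1,k-j},  j = 1..k-1.
Step k = 1:
  phi_11 = rho(1) = -0.2453.
Step k = 2:
  phi_22 = [rho(2) - phi_11 rho(1)] / [1 - phi_11 rho(1)] = [-0.241 - (-0.2453)(-0.2453)] / [1 - (-0.2453)(-0.2453)]
         = -0.30117209 / 0.93982791 = -0.320455.
  Update: phi_21 = phi_11 - phi_22 phi_11 = -0.2453 - (-0.320455)(-0.2453) = -0.323907.
Step k = 3:
  phi_33 = [rho(3) - phi_21 rho(2) - phi_22 rho(1)] / [1 - phi_21 rho(1) - phi_22 rho(2)]
    numerator   = 0.0513 - (-0.323907)(-0.241) - (-0.320455)(-0.2453) = -0.1053692
    denominator = 1 - (-0.323907)(-0.2453) - (-0.320455)(-0.241) = 0.84331596
  phi_33 = -0.1053692 / 0.84331596 = -0.1249.
Therefore phi_{33} = -0.1249.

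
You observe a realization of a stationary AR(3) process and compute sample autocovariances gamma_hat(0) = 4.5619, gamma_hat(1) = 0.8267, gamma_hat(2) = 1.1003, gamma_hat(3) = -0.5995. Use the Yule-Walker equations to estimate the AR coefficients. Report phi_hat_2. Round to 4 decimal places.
\hat\phi_{2} = 0.2470

The Yule-Walker equations for an AR(p) process read, in matrix form,
  Gamma_p phi = r_p,   with   (Gamma_p)_{ij} = gamma(|i - j|),
                       (r_p)_i = gamma(i),   i,j = 1..p.
Substitute the sample gammas (Toeplitz matrix and right-hand side of size 3):
  Gamma_p = [[4.5619, 0.8267, 1.1003], [0.8267, 4.5619, 0.8267], [1.1003, 0.8267, 4.5619]]
  r_p     = [0.8267, 1.1003, -0.5995]
Written out (R1..R3):
  (R1) 4.5619 phi_1 + 0.8267 phi_2 + 1.1003 phi_3 = 0.8267
  (R2) 0.8267 phi_1 + 4.5619 phi_2 + 0.8267 phi_3 = 1.1003
  (R3) 1.1003 phi_1 + 0.8267 phi_2 + 4.5619 phi_3 = -0.5995
Gaussian elimination:
  R2 <- R2 - (0.8267/4.5619) R1 = R2 - (0.181218) R1:  4.412087 phi_2 + 0.627305 phi_3 = 0.950487
  R3 <- R3 - (1.1003/4.5619) R1 = R3 - (0.241193) R1:  0.627305 phi_2 + 4.296515 phi_3 = -0.798895
  R3 <- R3 - (0.627305/4.412087) R2 = R3 - (0.142179) R2:  4.207325 phi_3 = -0.934034
Back-substitution:
  phi_hat_3 = -0.934034 / 4.207325 = -0.222002
  phi_hat_2 = (0.950487 - (0.627305)(-0.222002)) / 4.412087 = 0.246992
  phi_hat_1 = (0.8267 - (0.8267)(0.246992) - (1.1003)(-0.222002)) / 4.5619 = 0.190004
So phi_hat = [0.1900, 0.2470, -0.2220].
Therefore phi_hat_2 = 0.2470.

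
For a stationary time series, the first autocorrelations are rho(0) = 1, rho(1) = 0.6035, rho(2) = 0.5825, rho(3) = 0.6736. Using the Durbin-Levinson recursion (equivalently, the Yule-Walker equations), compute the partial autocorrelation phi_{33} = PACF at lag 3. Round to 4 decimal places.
\phi_{33} = 0.4200

The PACF at lag k is phi_{kk}, the last component of the solution
to the Yule-Walker system G_k phi = r_k where
  (G_k)_{ij} = rho(|i - j|), (r_k)_i = rho(i), i,j = 1..k.
Equivalently, Durbin-Levinson gives phi_{kk} iteratively:
  phi_{11} = rho(1)
  phi_{kk} = [rho(k) - sum_{j=1..k-1} phi_{k-1,j} rho(k-j)]
            / [1 - sum_{j=1..k-1} phi_{k-1,j} rho(j)],
  phi_{k,j} = phi_{k-1,j} - phi_{kk} phi_{k-1,k-j},  j = 1..k-1.
Step k = 1:
  phi_11 = rho(1) = 0.6035.
Step k = 2:
  phi_22 = [rho(2) - phi_11 rho(1)] / [1 - phi_11 rho(1)] = [0.5825 - (0.6035)(0.6035)] / [1 - (0.6035)(0.6035)]
         = 0.21828775 / 0.63578775 = 0.343334.
  Update: phi_21 = phi_11 - phi_22 phi_11 = 0.6035 - (0.343334)(0.6035) = 0.396298.
Step k = 3:
  phi_33 = [rho(3) - phi_21 rho(2) - phi_22 rho(1)] / [1 - phi_21 rho(1) - phi_22 rho(2)]
    numerator   = 0.6736 - (0.396298)(0.5825) - (0.343334)(0.6035) = 0.23555431
    denominator = 1 - (0.396298)(0.6035) - (0.343334)(0.5825) = 0.56084208
  phi_33 = 0.23555431 / 0.56084208 = 0.42.
Therefore phi_{33} = 0.4200.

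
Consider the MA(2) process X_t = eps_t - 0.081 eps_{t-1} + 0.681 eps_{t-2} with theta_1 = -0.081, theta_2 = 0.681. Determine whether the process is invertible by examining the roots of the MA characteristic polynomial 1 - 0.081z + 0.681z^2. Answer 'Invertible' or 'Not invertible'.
\text{Invertible}

The MA(q) characteristic polynomial is P(z) = 1 - 0.081z + 0.681z^2.
Invertibility requires all roots to lie outside the unit circle, i.e. |z| > 1 for every root.
Set 1 + (-0.081) z + (0.681) z^2 = 0, i.e. a z^2 + b z + c = 0 with a = 0.681, b = -0.081, c = 1.
Discriminant D = b^2 - 4ac = (-0.081)^2 - 4*(0.681)*1 = 0.006561 - (2.724) = -2.717439.
D < 0, so the roots are the complex-conjugate pair z = (-b +/- i sqrt(-D)) / (2a) = 0.0595 +/- 1.2103i.
For a conjugate pair |z|^2 = z * conj(z) = (product of roots) = c/a = 1/(0.681) = 1.468429, so |z| = sqrt(1.468429) = 1.2118 for both roots.
Moduli of all roots: 1.2118, 1.2118.
All moduli strictly greater than 1? Yes.
Verdict: Invertible.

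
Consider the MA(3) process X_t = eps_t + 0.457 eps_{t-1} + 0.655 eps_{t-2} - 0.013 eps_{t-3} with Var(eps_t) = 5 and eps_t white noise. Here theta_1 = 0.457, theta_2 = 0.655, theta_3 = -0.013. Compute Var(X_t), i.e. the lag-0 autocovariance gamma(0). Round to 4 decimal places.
\gamma(0) = 8.1902

For an MA(q) process X_t = eps_t + sum_i theta_i eps_{t-i} with
Var(eps_t) = sigma^2, the variance is
  gamma(0) = sigma^2 * (1 + sum_i theta_i^2).
  sum_i theta_i^2 = (0.457)^2 + (0.655)^2 + (-0.013)^2 = 0.208849 + 0.429025 + 0.000169 = 0.638043.
  gamma(0) = 5 * (1 + 0.638043) = 5 * 1.638043 = 8.190215, which rounds to 8.1902.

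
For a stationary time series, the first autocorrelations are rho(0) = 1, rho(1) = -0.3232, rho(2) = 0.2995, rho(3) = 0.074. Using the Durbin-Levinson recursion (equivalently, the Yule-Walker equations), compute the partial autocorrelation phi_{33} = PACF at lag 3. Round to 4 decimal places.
\phi_{33} = 0.2580

The PACF at lag k is phi_{kk}, the last component of the solution
to the Yule-Walker system G_k phi = r_k where
  (G_k)_{ij} = rho(|i - j|), (r_k)_i = rho(i), i,j = 1..k.
Equivalently, Durbin-Levinson gives phi_{kk} iteratively:
  phi_{11} = rho(1)
  phi_{kk} = [rho(k) - sum_{j=1..k-1} phi_{k-1,j} rho(k-j)]
            / [1 - sum_{j=1..k-1} phi_{k-1,j} rho(j)],
  phi_{k,j} = phi_{k-1,j} - phi_{kk} phi_{k-1,k-j},  j = 1..k-1.
Step k = 1:
  phi_11 = rho(1) = -0.3232.
Step k = 2:
  phi_22 = [rho(2) - phi_11 rho(1)] / [1 - phi_11 rho(1)] = [0.2995 - (-0.3232)(-0.3232)] / [1 - (-0.3232)(-0.3232)]
         = 0.19504176 / 0.89554176 = 0.217792.
  Update: phi_21 = phi_11 - phi_22 phi_11 = -0.3232 - (0.217792)(-0.3232) = -0.25281.
Step k = 3:
  phi_33 = [rho(3) - phi_21 rho(2) - phi_22 rho(1)] / [1 - phi_21 rho(1) - phi_22 rho(2)]
    numerator   = 0.074 - (-0.25281)(0.2995) - (0.217792)(-0.3232) = 0.22010684
    denominator = 1 - (-0.25281)(-0.3232) - (0.217792)(0.2995) = 0.85306324
  phi_33 = 0.22010684 / 0.85306324 = 0.258.
Therefore phi_{33} = 0.2580.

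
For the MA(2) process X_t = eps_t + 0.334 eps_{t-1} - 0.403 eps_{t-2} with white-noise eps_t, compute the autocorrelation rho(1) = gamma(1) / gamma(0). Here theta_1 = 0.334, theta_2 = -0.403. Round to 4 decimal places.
\rho(1) = 0.1565

For an MA(q) process with theta_0 = 1, the autocovariance is
  gamma(k) = sigma^2 * sum_{i=0..q-k} theta_i * theta_{i+k},
and rho(k) = gamma(k) / gamma(0). Sigma^2 cancels.
  numerator   = (1)*(0.334) + (0.334)*(-0.403) = 0.199398.
  denominator = (1)^2 + (0.334)^2 + (-0.403)^2 = 1.273965.
  rho(1) = 0.199398 / 1.273965 = 0.1565.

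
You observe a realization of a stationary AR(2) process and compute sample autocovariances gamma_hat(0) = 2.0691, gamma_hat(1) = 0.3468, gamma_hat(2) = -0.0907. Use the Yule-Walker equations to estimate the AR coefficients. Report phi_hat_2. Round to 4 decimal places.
\hat\phi_{2} = -0.0740

The Yule-Walker equations for an AR(p) process read, in matrix form,
  Gamma_p phi = r_p,   with   (Gamma_p)_{ij} = gamma(|i - j|),
                       (r_p)_i = gamma(i),   i,j = 1..p.
Substitute the sample gammas (Toeplitz matrix and right-hand side of size 2):
  Gamma_p = [[2.0691, 0.3468], [0.3468, 2.0691]]
  r_p     = [0.3468, -0.0907]
Written out:
  2.0691 phi_1 + 0.3468 phi_2 = 0.3468
  0.3468 phi_1 + 2.0691 phi_2 = -0.0907
Solve by Cramer's rule:
  det = gamma(0)^2 - gamma(1)^2 = (2.0691)^2 - (0.3468)^2 = 4.28117481 - 0.12027024 = 4.16090457
  phi_hat_1 = [gamma(1) gamma(0) - gamma(1) gamma(2)] / det = [(0.3468)(2.0691) - (0.3468)(-0.0907)] / 4.16090457 = 0.74901864 / 4.16090457 = 0.18
  phi_hat_2 = [gamma(0) gamma(2) - gamma(1)^2] / det = [(2.0691)(-0.0907) - (0.3468)^2] / 4.16090457 = -0.30793761 / 4.16090457 = -0.074
So phi_hat = [0.1800, -0.0740].
Therefore phi_hat_2 = -0.0740.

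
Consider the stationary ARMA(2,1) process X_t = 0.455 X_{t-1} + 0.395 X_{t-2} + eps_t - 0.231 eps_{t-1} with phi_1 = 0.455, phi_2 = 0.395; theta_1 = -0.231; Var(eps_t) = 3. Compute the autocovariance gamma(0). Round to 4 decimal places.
\gamma(0) = 5.7763

Multiply the model equation by X_{t-k} and take expectations. With theta_0 = psi_0 = 1 and psi_j the MA(infinity) weights, this gives
  gamma(k) - sum_i phi_i gamma(k-i) = c_k,
  c_k = sigma^2 * sum_{j=k..q} theta_j psi_{j-k}   (c_k = 0 for k > q),
using gamma(-m) = gamma(m).
psi-weights needed (psi_j = theta_j + sum_i phi_i psi_{j-i}):
  psi_1 = theta_1 + phi_1 = -0.231 + (0.455) = 0.224
Right-hand sides:
  c_0 = sigma^2 (1 + theta_1 psi_1) = 3 * (1 + (-0.231)(0.224)) = 3 * 0.948256 = 2.844768
  c_1 = sigma^2 theta_1 = 3 * (-0.231) = -0.693
  c_2 = 0
Equations for k = 0, 1, 2 (AR order 2, c_2 = 0):
  (E0) gamma(0) = phi_1 gamma(1) + phi_2 gamma(2) + c_0
  (E1) gamma(1) = phi_1 gamma(0) + phi_2 gamma(1) + c_1
  (E2) gamma(2) = phi_1 gamma(1) + phi_2 gamma(0)
From (E1): gamma(1) = A gamma(0) + B with
  A = phi_1 / (1 - phi_2) = 0.455 / 0.605 = 0.752066,   B = c_1 / (1 - phi_2) = -0.693 / 0.605 = -1.145455.
Insert (E2) into (E0): gamma(0) (1 - phi_2^2) = phi_1 (1 + phi_2) gamma(1) + c_0.
  phi_1 (1 + phi_2) = (0.455)(1.395) = 0.634725,   1 - phi_2^2 = 0.843975.
Replace gamma(1) by A gamma(0) + B and collect gamma(0):
  gamma(0) [0.843975 - (0.634725)(0.752066)] = (0.634725)(-1.145455) + 2.844768
  gamma(0) * 0.36662 = 2.117719
  gamma(0) = 2.117719 / 0.36662 = 5.776336.
Therefore gamma(0) = 5.7763 (to 4 decimal places).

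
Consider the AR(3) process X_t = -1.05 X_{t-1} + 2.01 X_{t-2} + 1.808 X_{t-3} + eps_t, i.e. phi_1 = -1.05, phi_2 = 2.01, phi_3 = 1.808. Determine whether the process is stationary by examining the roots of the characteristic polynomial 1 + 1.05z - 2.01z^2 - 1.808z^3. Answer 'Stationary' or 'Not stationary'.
\text{Not stationary}

The AR(p) characteristic polynomial is P(z) = 1 + 1.05z - 2.01z^2 - 1.808z^3.
Stationarity requires all roots to lie outside the unit circle, i.e. |z| > 1 for every root.
Degree 3: look for a simple real root z0 first, then factor out (1 - z/z0) and solve the remaining quadratic.
Testing z0 = -0.625: P(-0.625) = 1 + (1.05)(-0.625) + (-2.01)(-0.625)^2 + (-1.808)(-0.625)^3
  = 1 + (-0.65625) + (-0.785156) + (0.441406) = 0.  So z_0 = -0.625 is a root, |z_0| = 0.625.
Divide out the factor (1 + 1.6 z) = (1 - z/z0) (since 1/z0 = -1.6):
  P(z) = (1 + 1.6 z)(1 + (-0.55) z + (-1.13) z^2)
  [check: z-coef -0.55 - (-1.6) = 1.05; z^2-coef -1.13 - (-1.6)(-0.55) = -2.01; z^3-coef -(-1.6)(-1.13) = -1.808.]
Remaining roots from the quadratic factor 1 + (-0.55) z + (-1.13) z^2:
  Set 1 + (-0.55) z + (-1.13) z^2 = 0, i.e. a z^2 + b z + c = 0 with a = -1.13, b = -0.55, c = 1.
  Discriminant D = b^2 - 4ac = (-0.55)^2 - 4*(-1.13)*1 = 0.3025 - (-4.52) = 4.8225.
  D >= 0, so the roots are real: z = (-b +/- sqrt(D)) / (2a) = (0.55 +/- 2.196019) / (-2.26).
    z_1 = (0.55 + 2.196019) / (-2.26) = -1.2151,   |z_1| = 1.2151.
    z_2 = (0.55 - 2.196019) / (-2.26) = 0.7283,   |z_2| = 0.7283.
Moduli of all roots: 0.6250, 1.2151, 0.7283.
All moduli strictly greater than 1? No.
Verdict: Not stationary.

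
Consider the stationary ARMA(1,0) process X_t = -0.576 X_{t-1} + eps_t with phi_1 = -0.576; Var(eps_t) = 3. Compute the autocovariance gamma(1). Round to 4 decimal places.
\gamma(1) = -2.5860

Multiply the model equation by X_{t-k} and take expectations. With theta_0 = psi_0 = 1 and psi_j the MA(infinity) weights, this gives
  gamma(k) - sum_i phi_i gamma(k-i) = c_k,
  c_k = sigma^2 * sum_{j=k..q} theta_j psi_{j-k}   (c_k = 0 for k > q),
using gamma(-m) = gamma(m).
Pure AR (q = 0): c_0 = sigma^2 = 3, c_k = 0 for k >= 1.
Equations for k = 0 and k = 1 (AR order 1):
  gamma(0) = phi_1 gamma(1) + c_0
  gamma(1) = phi_1 gamma(0) + c_1
Substituting the second into the first: gamma(0) (1 - phi_1^2) = c_0 + phi_1 c_1, so
  gamma(0) = c_0 / (1 - phi_1^2) = 3 / (1 - (-0.576)^2) = 3 / 0.668224 = 4.489512.
  gamma(1) = phi_1 gamma(0) = (-0.576)(4.489512) = -2.585959.
Therefore gamma(1) = -2.5860 (to 4 decimal places).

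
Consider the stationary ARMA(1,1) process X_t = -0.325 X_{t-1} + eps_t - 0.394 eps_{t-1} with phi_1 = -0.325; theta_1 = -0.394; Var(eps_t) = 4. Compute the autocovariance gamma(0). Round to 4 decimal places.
\gamma(0) = 6.3121

Multiply the model equation by X_{t-k} and take expectations. With theta_0 = psi_0 = 1 and psi_j the MA(infinity) weights, this gives
  gamma(k) - sum_i phi_i gamma(k-i) = c_k,
  c_k = sigma^2 * sum_{j=k..q} theta_j psi_{j-k}   (c_k = 0 for k > q),
using gamma(-m) = gamma(m).
psi-weights needed (psi_j = theta_j + sum_i phi_i psi_{j-i}):
  psi_1 = theta_1 + phi_1 = -0.394 + (-0.325) = -0.719
Right-hand sides:
  c_0 = sigma^2 (1 + theta_1 psi_1) = 4 * (1 + (-0.394)(-0.719)) = 4 * 1.283286 = 5.133144
  c_1 = sigma^2 theta_1 = 4 * (-0.394) = -1.576
  c_2 = 0
Equations for k = 0 and k = 1 (AR order 1):
  gamma(0) = phi_1 gamma(1) + c_0
  gamma(1) = phi_1 gamma(0) + c_1
Substituting the second into the first: gamma(0) (1 - phi_1^2) = c_0 + phi_1 c_1, so
  gamma(0) = (c_0 + phi_1 c_1) / (1 - phi_1^2) = (5.133144 + (-0.325)(-1.576)) / (1 - (-0.325)^2) = 5.645344 / 0.894375 = 6.312055.
Therefore gamma(0) = 6.3121 (to 4 decimal places).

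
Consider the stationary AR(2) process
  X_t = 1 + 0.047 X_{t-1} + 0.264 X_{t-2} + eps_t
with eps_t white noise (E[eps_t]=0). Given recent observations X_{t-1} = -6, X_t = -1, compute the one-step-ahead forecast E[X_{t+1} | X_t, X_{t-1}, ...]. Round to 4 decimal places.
E[X_{t+1} \mid \mathcal F_t] = -0.6310

For an AR(p) model X_t = c + sum_i phi_i X_{t-i} + eps_t, the
one-step-ahead conditional mean is
  E[X_{t+1} | X_t, ...] = c + sum_i phi_i X_{t+1-i}.
Substitute known values:
  E[X_{t+1} | ...] = 1 + (0.047) * (-1) + (0.264) * (-6)
                   = -0.6310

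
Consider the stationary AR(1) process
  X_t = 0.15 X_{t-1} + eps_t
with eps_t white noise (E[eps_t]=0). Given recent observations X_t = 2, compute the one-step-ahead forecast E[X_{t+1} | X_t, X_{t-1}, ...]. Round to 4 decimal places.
E[X_{t+1} \mid \mathcal F_t] = 0.3000

For an AR(p) model X_t = c + sum_i phi_i X_{t-i} + eps_t, the
one-step-ahead conditional mean is
  E[X_{t+1} | X_t, ...] = c + sum_i phi_i X_{t+1-i}.
Substitute known values:
  E[X_{t+1} | ...] = (0.15) * (2)
                   = 0.3000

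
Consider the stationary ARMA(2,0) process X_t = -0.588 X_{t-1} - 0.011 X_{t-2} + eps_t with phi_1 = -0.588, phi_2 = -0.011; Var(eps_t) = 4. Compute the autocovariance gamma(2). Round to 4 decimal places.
\gamma(2) = 2.0009

Multiply the model equation by X_{t-k} and take expectations. With theta_0 = psi_0 = 1 and psi_j the MA(infinity) weights, this gives
  gamma(k) - sum_i phi_i gamma(k-i) = c_k,
  c_k = sigma^2 * sum_{j=k..q} theta_j psi_{j-k}   (c_k = 0 for k > q),
using gamma(-m) = gamma(m).
Pure AR (q = 0): c_0 = sigma^2 = 4, c_k = 0 for k >= 1.
Equations for k = 0, 1, 2 (AR order 2, c_2 = 0):
  (E0) gamma(0) = phi_1 gamma(1) + phi_2 gamma(2) + c_0
  (E1) gamma(1) = phi_1 gamma(0) + phi_2 gamma(1) + c_1
  (E2) gamma(2) = phi_1 gamma(1) + phi_2 gamma(0)
From (E1): gamma(1) = A gamma(0) + B with
  A = phi_1 / (1 - phi_2) = -0.588 / 1.011 = -0.581602,   B = c_1 / (1 - phi_2) = 0 / 1.011 = 0.
Insert (E2) into (E0): gamma(0) (1 - phi_2^2) = phi_1 (1 + phi_2) gamma(1) + c_0.
  phi_1 (1 + phi_2) = (-0.588)(0.989) = -0.581532,   1 - phi_2^2 = 0.999879.
Replace gamma(1) by A gamma(0) + B and collect gamma(0):
  gamma(0) [0.999879 - (-0.581532)(-0.581602)] = c_0 = 4
  gamma(0) * 0.661659 = 4
  gamma(0) = 4 / 0.661659 = 6.045414.
  gamma(1) = A gamma(0) = (-0.581602)(6.045414) = -3.516027.
  gamma(2) = phi_1 gamma(1) + phi_2 gamma(0) = (-0.588)(-3.516027) + (-0.011)(6.045414) = 2.000924.
Therefore gamma(2) = 2.0009 (to 4 decimal places).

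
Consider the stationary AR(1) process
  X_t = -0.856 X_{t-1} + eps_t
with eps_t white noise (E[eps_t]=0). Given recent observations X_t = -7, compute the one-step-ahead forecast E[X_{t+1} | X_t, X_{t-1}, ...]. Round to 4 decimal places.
E[X_{t+1} \mid \mathcal F_t] = 5.9920

For an AR(p) model X_t = c + sum_i phi_i X_{t-i} + eps_t, the
one-step-ahead conditional mean is
  E[X_{t+1} | X_t, ...] = c + sum_i phi_i X_{t+1-i}.
Substitute known values:
  E[X_{t+1} | ...] = (-0.856) * (-7)
                   = 5.9920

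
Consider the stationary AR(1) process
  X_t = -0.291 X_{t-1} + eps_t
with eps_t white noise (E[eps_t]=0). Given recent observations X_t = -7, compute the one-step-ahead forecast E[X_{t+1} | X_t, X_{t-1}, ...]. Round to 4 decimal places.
E[X_{t+1} \mid \mathcal F_t] = 2.0370

For an AR(p) model X_t = c + sum_i phi_i X_{t-i} + eps_t, the
one-step-ahead conditional mean is
  E[X_{t+1} | X_t, ...] = c + sum_i phi_i X_{t+1-i}.
Substitute known values:
  E[X_{t+1} | ...] = (-0.291) * (-7)
                   = 2.0370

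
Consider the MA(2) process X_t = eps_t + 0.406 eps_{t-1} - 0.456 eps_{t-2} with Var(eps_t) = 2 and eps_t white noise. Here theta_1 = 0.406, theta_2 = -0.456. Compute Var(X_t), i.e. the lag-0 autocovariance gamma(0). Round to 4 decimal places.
\gamma(0) = 2.7455

For an MA(q) process X_t = eps_t + sum_i theta_i eps_{t-i} with
Var(eps_t) = sigma^2, the variance is
  gamma(0) = sigma^2 * (1 + sum_i theta_i^2).
  sum_i theta_i^2 = (0.406)^2 + (-0.456)^2 = 0.164836 + 0.207936 = 0.372772.
  gamma(0) = 2 * (1 + 0.372772) = 2 * 1.372772 = 2.745544, which rounds to 2.7455.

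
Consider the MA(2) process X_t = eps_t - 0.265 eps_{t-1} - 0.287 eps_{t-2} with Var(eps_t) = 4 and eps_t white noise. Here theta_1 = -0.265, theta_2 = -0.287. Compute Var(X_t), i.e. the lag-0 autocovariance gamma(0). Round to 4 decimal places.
\gamma(0) = 4.6104

For an MA(q) process X_t = eps_t + sum_i theta_i eps_{t-i} with
Var(eps_t) = sigma^2, the variance is
  gamma(0) = sigma^2 * (1 + sum_i theta_i^2).
  sum_i theta_i^2 = (-0.265)^2 + (-0.287)^2 = 0.070225 + 0.082369 = 0.152594.
  gamma(0) = 4 * (1 + 0.152594) = 4 * 1.152594 = 4.610376, which rounds to 4.6104.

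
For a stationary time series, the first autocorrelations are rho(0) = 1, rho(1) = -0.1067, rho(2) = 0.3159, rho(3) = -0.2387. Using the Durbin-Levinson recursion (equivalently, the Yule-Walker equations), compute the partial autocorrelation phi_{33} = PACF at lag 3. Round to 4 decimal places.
\phi_{33} = -0.2040

The PACF at lag k is phi_{kk}, the last component of the solution
to the Yule-Walker system G_k phi = r_k where
  (G_k)_{ij} = rho(|i - j|), (r_k)_i = rho(i), i,j = 1..k.
Equivalently, Durbin-Levinson gives phi_{kk} iteratively:
  phi_{11} = rho(1)
  phi_{kk} = [rho(k) - sum_{j=1..k-1} phi_{k-1,j} rho(k-j)]
            / [1 - sum_{j=1..k-1} phi_{k-1,j} rho(j)],
  phi_{k,j} = phi_{k-1,j} - phi_{kk} phi_{k-1,k-j},  j = 1..k-1.
Step k = 1:
  phi_11 = rho(1) = -0.1067.
Step k = 2:
  phi_22 = [rho(2) - phi_11 rho(1)] / [1 - phi_11 rho(1)] = [0.3159 - (-0.1067)(-0.1067)] / [1 - (-0.1067)(-0.1067)]
         = 0.30451511 / 0.98861511 = 0.308022.
  Update: phi_21 = phi_11 - phi_22 phi_11 = -0.1067 - (0.308022)(-0.1067) = -0.073834.
Step k = 3:
  phi_33 = [rho(3) - phi_21 rho(2) - phi_22 rho(1)] / [1 - phi_21 rho(1) - phi_22 rho(2)]
    numerator   = -0.2387 - (-0.073834)(0.3159) - (0.308022)(-0.1067) = -0.18250988
    denominator = 1 - (-0.073834)(-0.1067) - (0.308022)(0.3159) = 0.89481779
  phi_33 = -0.18250988 / 0.89481779 = -0.204.
Therefore phi_{33} = -0.2040.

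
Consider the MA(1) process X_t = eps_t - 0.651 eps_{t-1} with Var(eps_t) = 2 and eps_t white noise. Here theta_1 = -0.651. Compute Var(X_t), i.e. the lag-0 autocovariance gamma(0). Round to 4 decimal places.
\gamma(0) = 2.8476

For an MA(q) process X_t = eps_t + sum_i theta_i eps_{t-i} with
Var(eps_t) = sigma^2, the variance is
  gamma(0) = sigma^2 * (1 + sum_i theta_i^2).
  sum_i theta_i^2 = (-0.651)^2 = 0.423801.
  gamma(0) = 2 * (1 + 0.423801) = 2 * 1.423801 = 2.847602, which rounds to 2.8476.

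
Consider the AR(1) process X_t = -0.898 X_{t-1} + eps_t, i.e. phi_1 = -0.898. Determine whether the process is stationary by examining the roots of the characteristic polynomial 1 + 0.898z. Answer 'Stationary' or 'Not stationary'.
\text{Stationary}

The AR(p) characteristic polynomial is P(z) = 1 + 0.898z.
Stationarity requires all roots to lie outside the unit circle, i.e. |z| > 1 for every root.
This is linear in z: 1 + (0.898) z = 0  =>  z = -1/(0.898) = -1.113586,  |z| = 1.113586.
Moduli of all roots: 1.1136.
All moduli strictly greater than 1? Yes.
Verdict: Stationary.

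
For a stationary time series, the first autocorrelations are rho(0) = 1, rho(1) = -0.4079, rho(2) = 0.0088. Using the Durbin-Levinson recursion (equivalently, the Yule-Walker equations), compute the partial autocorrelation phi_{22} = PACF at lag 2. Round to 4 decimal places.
\phi_{22} = -0.1890

The PACF at lag k is phi_{kk}, the last component of the solution
to the Yule-Walker system G_k phi = r_k where
  (G_k)_{ij} = rho(|i - j|), (r_k)_i = rho(i), i,j = 1..k.
Equivalently, Durbin-Levinson gives phi_{kk} iteratively:
  phi_{11} = rho(1)
  phi_{kk} = [rho(k) - sum_{j=1..k-1} phi_{k-1,j} rho(k-j)]
            / [1 - sum_{j=1..k-1} phi_{k-1,j} rho(j)],
  phi_{k,j} = phi_{k-1,j} - phi_{kk} phi_{k-1,k-j},  j = 1..k-1.
Step k = 1:
  phi_11 = rho(1) = -0.4079.
Step k = 2:
  phi_22 = [rho(2) - phi_11 rho(1)] / [1 - phi_11 rho(1)] = [0.0088 - (-0.4079)(-0.4079)] / [1 - (-0.4079)(-0.4079)]
         = -0.15758241 / 0.83361759 = -0.189.
Therefore phi_{22} = -0.1890.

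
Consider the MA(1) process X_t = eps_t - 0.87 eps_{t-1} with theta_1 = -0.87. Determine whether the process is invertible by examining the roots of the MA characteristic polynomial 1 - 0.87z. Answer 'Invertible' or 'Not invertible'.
\text{Invertible}

The MA(q) characteristic polynomial is P(z) = 1 - 0.87z.
Invertibility requires all roots to lie outside the unit circle, i.e. |z| > 1 for every root.
This is linear in z: 1 + (-0.87) z = 0  =>  z = -1/(-0.87) = 1.149425,  |z| = 1.149425.
Moduli of all roots: 1.1494.
All moduli strictly greater than 1? Yes.
Verdict: Invertible.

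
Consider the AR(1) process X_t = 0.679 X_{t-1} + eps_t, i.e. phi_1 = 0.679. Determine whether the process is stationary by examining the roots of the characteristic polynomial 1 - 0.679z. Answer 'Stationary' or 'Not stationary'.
\text{Stationary}

The AR(p) characteristic polynomial is P(z) = 1 - 0.679z.
Stationarity requires all roots to lie outside the unit circle, i.e. |z| > 1 for every root.
This is linear in z: 1 + (-0.679) z = 0  =>  z = -1/(-0.679) = 1.472754,  |z| = 1.472754.
Moduli of all roots: 1.4728.
All moduli strictly greater than 1? Yes.
Verdict: Stationary.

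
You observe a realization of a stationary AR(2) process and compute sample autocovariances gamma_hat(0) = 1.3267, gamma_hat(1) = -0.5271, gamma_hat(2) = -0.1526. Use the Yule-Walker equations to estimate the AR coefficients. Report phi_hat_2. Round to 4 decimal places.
\hat\phi_{2} = -0.3240

The Yule-Walker equations for an AR(p) process read, in matrix form,
  Gamma_p phi = r_p,   with   (Gamma_p)_{ij} = gamma(|i - j|),
                       (r_p)_i = gamma(i),   i,j = 1..p.
Substitute the sample gammas (Toeplitz matrix and right-hand side of size 2):
  Gamma_p = [[1.3267, -0.5271], [-0.5271, 1.3267]]
  r_p     = [-0.5271, -0.1526]
Written out:
  1.3267 phi_1 - 0.5271 phi_2 = -0.5271
  -0.5271 phi_1 + 1.3267 phi_2 = -0.1526
Solve by Cramer's rule:
  det = gamma(0)^2 - gamma(1)^2 = (1.3267)^2 - (-0.5271)^2 = 1.76013289 - 0.27783441 = 1.48229848
  phi_hat_1 = [gamma(1) gamma(0) - gamma(1) gamma(2)] / det = [(-0.5271)(1.3267) - (-0.5271)(-0.1526)] / 1.48229848 = -0.77973903 / 1.48229848 = -0.526
  phi_hat_2 = [gamma(0) gamma(2) - gamma(1)^2] / det = [(1.3267)(-0.1526) - (-0.5271)^2] / 1.48229848 = -0.48028883 / 1.48229848 = -0.324
So phi_hat = [-0.5260, -0.3240].
Therefore phi_hat_2 = -0.3240.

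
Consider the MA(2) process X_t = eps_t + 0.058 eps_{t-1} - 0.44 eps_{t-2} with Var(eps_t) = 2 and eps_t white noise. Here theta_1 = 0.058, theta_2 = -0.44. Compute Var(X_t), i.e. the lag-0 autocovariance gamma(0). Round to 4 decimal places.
\gamma(0) = 2.3939

For an MA(q) process X_t = eps_t + sum_i theta_i eps_{t-i} with
Var(eps_t) = sigma^2, the variance is
  gamma(0) = sigma^2 * (1 + sum_i theta_i^2).
  sum_i theta_i^2 = (0.058)^2 + (-0.44)^2 = 0.003364 + 0.1936 = 0.196964.
  gamma(0) = 2 * (1 + 0.196964) = 2 * 1.196964 = 2.393928, which rounds to 2.3939.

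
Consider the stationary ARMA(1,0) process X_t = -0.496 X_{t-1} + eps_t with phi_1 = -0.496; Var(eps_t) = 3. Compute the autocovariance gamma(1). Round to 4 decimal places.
\gamma(1) = -1.9735

Multiply the model equation by X_{t-k} and take expectations. With theta_0 = psi_0 = 1 and psi_j the MA(infinity) weights, this gives
  gamma(k) - sum_i phi_i gamma(k-i) = c_k,
  c_k = sigma^2 * sum_{j=k..q} theta_j psi_{j-k}   (c_k = 0 for k > q),
using gamma(-m) = gamma(m).
Pure AR (q = 0): c_0 = sigma^2 = 3, c_k = 0 for k >= 1.
Equations for k = 0 and k = 1 (AR order 1):
  gamma(0) = phi_1 gamma(1) + c_0
  gamma(1) = phi_1 gamma(0) + c_1
Substituting the second into the first: gamma(0) (1 - phi_1^2) = c_0 + phi_1 c_1, so
  gamma(0) = c_0 / (1 - phi_1^2) = 3 / (1 - (-0.496)^2) = 3 / 0.753984 = 3.978864.
  gamma(1) = phi_1 gamma(0) = (-0.496)(3.978864) = -1.973517.
Therefore gamma(1) = -1.9735 (to 4 decimal places).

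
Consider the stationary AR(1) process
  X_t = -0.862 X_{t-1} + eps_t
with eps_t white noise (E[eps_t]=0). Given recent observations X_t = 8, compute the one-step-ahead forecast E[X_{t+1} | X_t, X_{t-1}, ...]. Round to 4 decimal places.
E[X_{t+1} \mid \mathcal F_t] = -6.8960

For an AR(p) model X_t = c + sum_i phi_i X_{t-i} + eps_t, the
one-step-ahead conditional mean is
  E[X_{t+1} | X_t, ...] = c + sum_i phi_i X_{t+1-i}.
Substitute known values:
  E[X_{t+1} | ...] = (-0.862) * (8)
                   = -6.8960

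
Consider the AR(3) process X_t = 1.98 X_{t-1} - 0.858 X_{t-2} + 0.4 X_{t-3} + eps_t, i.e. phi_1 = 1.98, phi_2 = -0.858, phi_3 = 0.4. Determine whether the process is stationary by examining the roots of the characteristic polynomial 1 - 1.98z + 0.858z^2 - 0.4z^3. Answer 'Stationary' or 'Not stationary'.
\text{Not stationary}

The AR(p) characteristic polynomial is P(z) = 1 - 1.98z + 0.858z^2 - 0.4z^3.
Stationarity requires all roots to lie outside the unit circle, i.e. |z| > 1 for every root.
Degree 3: look for a simple real root z0 first, then factor out (1 - z/z0) and solve the remaining quadratic.
Testing z0 = 0.625: P(0.625) = 1 + (-1.98)(0.625) + (0.858)(0.625)^2 + (-0.4)(0.625)^3
  = 1 + (-1.2375) + (0.335156) + (-0.097656) = 0.  So z_0 = 0.625 is a root, |z_0| = 0.625.
Divide out the factor (1 - 1.6 z) = (1 - z/z0) (since 1/z0 = 1.6):
  P(z) = (1 - 1.6 z)(1 + (-0.38) z + (0.25) z^2)
  [check: z-coef -0.38 - (1.6) = -1.98; z^2-coef 0.25 - (1.6)(-0.38) = 0.858; z^3-coef -(1.6)(0.25) = -0.4.]
Remaining roots from the quadratic factor 1 + (-0.38) z + (0.25) z^2:
  Set 1 + (-0.38) z + (0.25) z^2 = 0, i.e. a z^2 + b z + c = 0 with a = 0.25, b = -0.38, c = 1.
  Discriminant D = b^2 - 4ac = (-0.38)^2 - 4*(0.25)*1 = 0.1444 - (1) = -0.8556.
  D < 0, so the roots are the complex-conjugate pair z = (-b +/- i sqrt(-D)) / (2a) = 0.76 +/- 1.85i.
  For a conjugate pair |z|^2 = z * conj(z) = (product of roots) = c/a = 1/(0.25) = 4, so |z| = sqrt(4) = 2 for both roots.
Moduli of all roots: 0.6250, 2.0000, 2.0000.
All moduli strictly greater than 1? No.
Verdict: Not stationary.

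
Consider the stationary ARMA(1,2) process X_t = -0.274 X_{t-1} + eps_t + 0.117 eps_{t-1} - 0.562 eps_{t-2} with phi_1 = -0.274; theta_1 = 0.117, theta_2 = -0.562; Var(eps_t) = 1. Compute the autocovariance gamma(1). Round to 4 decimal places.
\gamma(1) = -0.1553

Multiply the model equation by X_{t-k} and take expectations. With theta_0 = psi_0 = 1 and psi_j the MA(infinity) weights, this gives
  gamma(k) - sum_i phi_i gamma(k-i) = c_k,
  c_k = sigma^2 * sum_{j=k..q} theta_j psi_{j-k}   (c_k = 0 for k > q),
using gamma(-m) = gamma(m).
psi-weights needed (psi_j = theta_j + sum_i phi_i psi_{j-i}):
  psi_1 = theta_1 + phi_1 = 0.117 + (-0.274) = -0.157
  psi_2 = theta_2 + phi_1 psi_1 = -0.562 + (-0.274)(-0.157) = -0.518982
Right-hand sides:
  c_0 = sigma^2 (1 + theta_1 psi_1 + theta_2 psi_2) = 1 * (1 + (0.117)(-0.157) + (-0.562)(-0.518982)) = 1 * 1.273299 = 1.273299
  c_1 = sigma^2 (theta_1 + theta_2 psi_1) = 1 * (0.117 + (-0.562)(-0.157)) = 0.205234
  c_2 = sigma^2 theta_2 = 1 * (-0.562) = -0.562
Equations for k = 0 and k = 1 (AR order 1):
  gamma(0) = phi_1 gamma(1) + c_0
  gamma(1) = phi_1 gamma(0) + c_1
Substituting the second into the first: gamma(0) (1 - phi_1^2) = c_0 + phi_1 c_1, so
  gamma(0) = (c_0 + phi_1 c_1) / (1 - phi_1^2) = (1.273299 + (-0.274)(0.205234)) / (1 - (-0.274)^2) = 1.217065 / 0.924924 = 1.315854.
  gamma(1) = phi_1 gamma(0) + c_1 = (-0.274)(1.315854) + (0.205234) = -0.15531.
Therefore gamma(1) = -0.1553 (to 4 decimal places).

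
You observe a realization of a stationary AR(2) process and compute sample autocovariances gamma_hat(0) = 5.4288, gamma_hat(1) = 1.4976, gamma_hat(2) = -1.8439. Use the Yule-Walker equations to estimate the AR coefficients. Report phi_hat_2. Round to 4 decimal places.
\hat\phi_{2} = -0.4500

The Yule-Walker equations for an AR(p) process read, in matrix form,
  Gamma_p phi = r_p,   with   (Gamma_p)_{ij} = gamma(|i - j|),
                       (r_p)_i = gamma(i),   i,j = 1..p.
Substitute the sample gammas (Toeplitz matrix and right-hand side of size 2):
  Gamma_p = [[5.4288, 1.4976], [1.4976, 5.4288]]
  r_p     = [1.4976, -1.8439]
Written out:
  5.4288 phi_1 + 1.4976 phi_2 = 1.4976
  1.4976 phi_1 + 5.4288 phi_2 = -1.8439
Solve by Cramer's rule:
  det = gamma(0)^2 - gamma(1)^2 = (5.4288)^2 - (1.4976)^2 = 29.47186944 - 2.24280576 = 27.22906368
  phi_hat_1 = [gamma(1) gamma(0) - gamma(1) gamma(2)] / det = [(1.4976)(5.4288) - (1.4976)(-1.8439)] / 27.22906368 = 10.89159552 / 27.22906368 = 0.4
  phi_hat_2 = [gamma(0) gamma(2) - gamma(1)^2] / det = [(5.4288)(-1.8439) - (1.4976)^2] / 27.22906368 = -12.25297008 / 27.22906368 = -0.45
So phi_hat = [0.4000, -0.4500].
Therefore phi_hat_2 = -0.4500.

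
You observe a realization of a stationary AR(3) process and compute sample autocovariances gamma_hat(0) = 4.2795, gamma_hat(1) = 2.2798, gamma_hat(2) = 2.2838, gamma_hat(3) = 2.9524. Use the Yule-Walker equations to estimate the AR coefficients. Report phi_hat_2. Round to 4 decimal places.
\hat\phi_{2} = 0.1730

The Yule-Walker equations for an AR(p) process read, in matrix form,
  Gamma_p phi = r_p,   with   (Gamma_p)_{ij} = gamma(|i - j|),
                       (r_p)_i = gamma(i),   i,j = 1..p.
Substitute the sample gammas (Toeplitz matrix and right-hand side of size 3):
  Gamma_p = [[4.2795, 2.2798, 2.2838], [2.2798, 4.2795, 2.2798], [2.2838, 2.2798, 4.2795]]
  r_p     = [2.2798, 2.2838, 2.9524]
Written out (R1..R3):
  (R1) 4.2795 phi_1 + 2.2798 phi_2 + 2.2838 phi_3 = 2.2798
  (R2) 2.2798 phi_1 + 4.2795 phi_2 + 2.2798 phi_3 = 2.2838
  (R3) 2.2838 phi_1 + 2.2798 phi_2 + 4.2795 phi_3 = 2.9524
Gaussian elimination:
  R2 <- R2 - (2.2798/4.2795) R1 = R2 - (0.532726) R1:  3.064992 phi_2 + 1.063161 phi_3 = 1.069292
  R3 <- R3 - (2.2838/4.2795) R1 = R3 - (0.53366) R1:  1.063161 phi_2 + 3.060726 phi_3 = 1.735761
  R3 <- R3 - (1.063161/3.064992) R2 = R3 - (0.346872) R2:  2.691945 phi_3 = 1.364853
Back-substitution:
  phi_hat_3 = 1.364853 / 2.691945 = 0.507014
  phi_hat_2 = (1.069292 - (1.063161)(0.507014)) / 3.064992 = 0.173004
  phi_hat_1 = (2.2798 - (2.2798)(0.173004) - (2.2838)(0.507014)) / 4.2795 = 0.169989
So phi_hat = [0.1700, 0.1730, 0.5070].
Therefore phi_hat_2 = 0.1730.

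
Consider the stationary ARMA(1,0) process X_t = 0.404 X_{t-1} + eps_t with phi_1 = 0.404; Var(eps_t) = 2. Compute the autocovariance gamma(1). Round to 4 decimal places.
\gamma(1) = 0.9656

Multiply the model equation by X_{t-k} and take expectations. With theta_0 = psi_0 = 1 and psi_j the MA(infinity) weights, this gives
  gamma(k) - sum_i phi_i gamma(k-i) = c_k,
  c_k = sigma^2 * sum_{j=k..q} theta_j psi_{j-k}   (c_k = 0 for k > q),
using gamma(-m) = gamma(m).
Pure AR (q = 0): c_0 = sigma^2 = 2, c_k = 0 for k >= 1.
Equations for k = 0 and k = 1 (AR order 1):
  gamma(0) = phi_1 gamma(1) + c_0
  gamma(1) = phi_1 gamma(0) + c_1
Substituting the second into the first: gamma(0) (1 - phi_1^2) = c_0 + phi_1 c_1, so
  gamma(0) = c_0 / (1 - phi_1^2) = 2 / (1 - (0.404)^2) = 2 / 0.836784 = 2.390103.
  gamma(1) = phi_1 gamma(0) = (0.404)(2.390103) = 0.965602.
Therefore gamma(1) = 0.9656 (to 4 decimal places).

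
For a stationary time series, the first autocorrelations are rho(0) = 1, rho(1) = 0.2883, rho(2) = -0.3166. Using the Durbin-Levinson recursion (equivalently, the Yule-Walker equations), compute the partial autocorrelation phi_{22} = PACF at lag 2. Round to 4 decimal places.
\phi_{22} = -0.4360

The PACF at lag k is phi_{kk}, the last component of the solution
to the Yule-Walker system G_k phi = r_k where
  (G_k)_{ij} = rho(|i - j|), (r_k)_i = rho(i), i,j = 1..k.
Equivalently, Durbin-Levinson gives phi_{kk} iteratively:
  phi_{11} = rho(1)
  phi_{kk} = [rho(k) - sum_{j=1..k-1} phi_{k-1,j} rho(k-j)]
            / [1 - sum_{j=1..k-1} phi_{k-1,j} rho(j)],
  phi_{k,j} = phi_{k-1,j} - phi_{kk} phi_{k-1,k-j},  j = 1..k-1.
Step k = 1:
  phi_11 = rho(1) = 0.2883.
Step k = 2:
  phi_22 = [rho(2) - phi_11 rho(1)] / [1 - phi_11 rho(1)] = [-0.3166 - (0.2883)(0.2883)] / [1 - (0.2883)(0.2883)]
         = -0.39971689 / 0.91688311 = -0.436.
Therefore phi_{22} = -0.4360.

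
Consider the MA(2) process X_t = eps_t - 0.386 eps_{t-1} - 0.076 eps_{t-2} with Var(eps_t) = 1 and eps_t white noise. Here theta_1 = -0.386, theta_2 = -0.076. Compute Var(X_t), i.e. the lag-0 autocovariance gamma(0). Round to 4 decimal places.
\gamma(0) = 1.1548

For an MA(q) process X_t = eps_t + sum_i theta_i eps_{t-i} with
Var(eps_t) = sigma^2, the variance is
  gamma(0) = sigma^2 * (1 + sum_i theta_i^2).
  sum_i theta_i^2 = (-0.386)^2 + (-0.076)^2 = 0.148996 + 0.005776 = 0.154772.
  gamma(0) = 1 * (1 + 0.154772) = 1 * 1.154772 = 1.154772, which rounds to 1.1548.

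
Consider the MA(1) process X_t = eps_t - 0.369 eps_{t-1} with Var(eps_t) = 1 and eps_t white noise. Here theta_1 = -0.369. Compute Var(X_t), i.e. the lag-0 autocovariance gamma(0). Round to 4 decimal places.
\gamma(0) = 1.1362

For an MA(q) process X_t = eps_t + sum_i theta_i eps_{t-i} with
Var(eps_t) = sigma^2, the variance is
  gamma(0) = sigma^2 * (1 + sum_i theta_i^2).
  sum_i theta_i^2 = (-0.369)^2 = 0.136161.
  gamma(0) = 1 * (1 + 0.136161) = 1 * 1.136161 = 1.136161, which rounds to 1.1362.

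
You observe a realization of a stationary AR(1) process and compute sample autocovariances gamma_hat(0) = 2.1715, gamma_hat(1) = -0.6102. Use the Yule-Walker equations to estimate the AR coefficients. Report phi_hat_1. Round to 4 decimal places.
\hat\phi_{1} = -0.2810

The Yule-Walker equations for an AR(p) process read, in matrix form,
  Gamma_p phi = r_p,   with   (Gamma_p)_{ij} = gamma(|i - j|),
                       (r_p)_i = gamma(i),   i,j = 1..p.
Substitute the sample gammas (Toeplitz matrix and right-hand side of size 1):
  Gamma_p = [[2.1715]]
  r_p     = [-0.6102]
With p = 1 this is the single equation gamma(0) phi_1 = gamma(1):
  phi_hat_1 = gamma(1) / gamma(0) = -0.6102 / 2.1715 = -0.2810.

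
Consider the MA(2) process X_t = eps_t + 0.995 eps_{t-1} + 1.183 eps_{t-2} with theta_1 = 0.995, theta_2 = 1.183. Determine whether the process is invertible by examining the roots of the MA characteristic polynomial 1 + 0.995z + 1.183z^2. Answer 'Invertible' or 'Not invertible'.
\text{Not invertible}

The MA(q) characteristic polynomial is P(z) = 1 + 0.995z + 1.183z^2.
Invertibility requires all roots to lie outside the unit circle, i.e. |z| > 1 for every root.
Set 1 + (0.995) z + (1.183) z^2 = 0, i.e. a z^2 + b z + c = 0 with a = 1.183, b = 0.995, c = 1.
Discriminant D = b^2 - 4ac = (0.995)^2 - 4*(1.183)*1 = 0.990025 - (4.732) = -3.741975.
D < 0, so the roots are the complex-conjugate pair z = (-b +/- i sqrt(-D)) / (2a) = -0.4205 +/- 0.8176i.
For a conjugate pair |z|^2 = z * conj(z) = (product of roots) = c/a = 1/(1.183) = 0.845309, so |z| = sqrt(0.845309) = 0.9194 for both roots.
Moduli of all roots: 0.9194, 0.9194.
All moduli strictly greater than 1? No.
Verdict: Not invertible.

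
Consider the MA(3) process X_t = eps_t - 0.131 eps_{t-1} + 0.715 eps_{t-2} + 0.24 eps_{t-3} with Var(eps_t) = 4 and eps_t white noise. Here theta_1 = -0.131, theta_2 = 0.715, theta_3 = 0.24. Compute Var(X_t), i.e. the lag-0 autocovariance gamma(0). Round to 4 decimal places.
\gamma(0) = 6.3439

For an MA(q) process X_t = eps_t + sum_i theta_i eps_{t-i} with
Var(eps_t) = sigma^2, the variance is
  gamma(0) = sigma^2 * (1 + sum_i theta_i^2).
  sum_i theta_i^2 = (-0.131)^2 + (0.715)^2 + (0.24)^2 = 0.017161 + 0.511225 + 0.0576 = 0.585986.
  gamma(0) = 4 * (1 + 0.585986) = 4 * 1.585986 = 6.343944, which rounds to 6.3439.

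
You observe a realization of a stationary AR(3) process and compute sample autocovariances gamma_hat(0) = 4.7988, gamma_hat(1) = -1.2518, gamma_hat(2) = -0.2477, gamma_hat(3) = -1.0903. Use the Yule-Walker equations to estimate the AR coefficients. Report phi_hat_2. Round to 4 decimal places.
\hat\phi_{2} = -0.2170

The Yule-Walker equations for an AR(p) process read, in matrix form,
  Gamma_p phi = r_p,   with   (Gamma_p)_{ij} = gamma(|i - j|),
                       (r_p)_i = gamma(i),   i,j = 1..p.
Substitute the sample gammas (Toeplitz matrix and right-hand side of size 3):
  Gamma_p = [[4.7988, -1.2518, -0.2477], [-1.2518, 4.7988, -1.2518], [-0.2477, -1.2518, 4.7988]]
  r_p     = [-1.2518, -0.2477, -1.0903]
Written out (R1..R3):
  (R1) 4.7988 phi_1 - 1.2518 phi_2 - 0.2477 phi_3 = -1.2518
  (R2) -1.2518 phi_1 + 4.7988 phi_2 - 1.2518 phi_3 = -0.2477
  (R3) -0.2477 phi_1 - 1.2518 phi_2 + 4.7988 phi_3 = -1.0903
Gaussian elimination:
  R2 <- R2 - (-1.2518/4.7988) R1 = R2 - (-0.260857) R1:  4.472259 phi_2 - 1.316414 phi_3 = -0.574241
  R3 <- R3 - (-0.2477/4.7988) R1 = R3 - (-0.051617) R1:  -1.316414 phi_2 + 4.786014 phi_3 = -1.154914
  R3 <- R3 - (-1.316414/4.472259) R2 = R3 - (-0.294351) R2:  4.398527 phi_3 = -1.323943
Back-substitution:
  phi_hat_3 = -1.323943 / 4.398527 = -0.300997
  phi_hat_2 = (-0.574241 - (-1.316414)(-0.300997)) / 4.472259 = -0.216999
  phi_hat_1 = (-1.2518 - (-1.2518)(-0.216999) - (-0.2477)(-0.300997)) / 4.7988 = -0.332999
So phi_hat = [-0.3330, -0.2170, -0.3010].
Therefore phi_hat_2 = -0.2170.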